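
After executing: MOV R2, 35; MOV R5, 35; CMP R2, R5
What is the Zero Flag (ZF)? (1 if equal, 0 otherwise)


Register state trace:
  MOV R2, 35  → R2 = 35
  MOV R5, 35  → R5 = 35
  CMP R2, R5  → computes 35 - 35 = 0
  Result is zero, so values are equal
ZF = 1

1


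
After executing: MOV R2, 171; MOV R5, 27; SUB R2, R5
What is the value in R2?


Register state trace:
  MOV R2, 171  → R2 = 171
  MOV R5, 27  → R5 = 27
  SUB R2, R5  → R2 = 171 - 27 = 144
Final: R2 = 144

144


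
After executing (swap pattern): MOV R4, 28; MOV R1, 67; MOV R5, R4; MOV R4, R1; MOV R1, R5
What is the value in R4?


Register state trace (swap pattern):
  MOV R4, 28  → R4 = 28
  MOV R1, 67  → R1 = 67
  MOV R5, R4  → R5 = 28  (save R4)
  MOV R4, R1  → R4 = 67  (R4 gets R1's value)
  MOV R1, R5  → R1 = 28  (R1 gets saved value)
Final: R4 = 67

67


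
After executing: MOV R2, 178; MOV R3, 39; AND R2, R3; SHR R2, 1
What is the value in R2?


Register state trace:
  MOV R2, 178  → R2 = 178 (0b10110010)
  MOV R3, 39  → R3 = 39 (0b00100111)
  AND R2, R3  → R2 = 178 AND 39 = 34 (0b00100010)
  SHR R2, 1  → R2 = 34 >> 1 = 17
Final: R2 = 17

17


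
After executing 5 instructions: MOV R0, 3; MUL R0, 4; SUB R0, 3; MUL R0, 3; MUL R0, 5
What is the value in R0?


Register state trace:
  MOV R0, 3  → R0 = 3
  MUL R0, 4  → R0 = 3 * 4 = 12
  SUB R0, 3  → R0 = 12 - 3 = 9
  MUL R0, 3  → R0 = 9 * 3 = 27
  MUL R0, 5  → R0 = 27 * 5 = 135
Final: R0 = 135

135


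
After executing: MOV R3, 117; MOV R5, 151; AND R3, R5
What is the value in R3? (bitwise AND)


Register state trace:
  MOV R3, 117  → R3 = 117 (0b01110101)
  MOV R5, 151  → R5 = 151 (0b10010111)
  AND R3, R5  → R3 = 117 AND 151 = 21 (0b00010101)
Final: R3 = 21

21


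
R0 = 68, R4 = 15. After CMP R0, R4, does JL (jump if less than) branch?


Trace:
  R0 = 68, R4 = 15
  CMP R0, R4  → compares 68 vs 15
  JL checks: is 68 less than 15?
  68 > 15, so condition is false
Branch taken: No

No


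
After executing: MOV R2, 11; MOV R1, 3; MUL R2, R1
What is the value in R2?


Register state trace:
  MOV R2, 11  → R2 = 11
  MOV R1, 3  → R1 = 3
  MUL R2, R1  → R2 = 11 * 3 = 33
Final: R2 = 33

33


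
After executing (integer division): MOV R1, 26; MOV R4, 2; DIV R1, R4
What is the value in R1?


Register state trace:
  MOV R1, 26  → R1 = 26
  MOV R4, 2  → R4 = 2
  DIV R1, R4  → R1 = 26 // 2 = 13
Final: R1 = 13

13


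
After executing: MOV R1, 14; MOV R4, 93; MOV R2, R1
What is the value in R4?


Register state trace:
  MOV R1, 14  → R1 = 14
  MOV R4, 93  → R4 = 93
  MOV R2, R1  → R2 = 14
Final: R4 = 93

93


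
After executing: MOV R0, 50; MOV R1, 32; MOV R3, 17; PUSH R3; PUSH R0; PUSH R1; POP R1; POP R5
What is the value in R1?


Stack trace (top is rightmost):
  MOV R0, 50  → R0 = 50
  MOV R1, 32  → R1 = 32
  MOV R3, 17  → R3 = 17
  PUSH R3  → stack: [17]
  PUSH R0  → stack: [17, 50]
  PUSH R1  → stack: [17, 50, 32]
  POP R1  → R1 = 32, stack: [17, 50]
  POP R5  → R5 = 50, stack: [17]
Final: R1 = 32

32


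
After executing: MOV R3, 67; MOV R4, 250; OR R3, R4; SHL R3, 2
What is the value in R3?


Register state trace:
  MOV R3, 67  → R3 = 67 (0b01000011)
  MOV R4, 250  → R4 = 250 (0b11111010)
  OR R3, R4  → R3 = 67 OR 250 = 251 (0b11111011)
  SHL R3, 2  → R3 = 251 << 2 = 1004
Final: R3 = 1004

1004


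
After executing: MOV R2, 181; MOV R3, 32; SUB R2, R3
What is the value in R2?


Register state trace:
  MOV R2, 181  → R2 = 181
  MOV R3, 32  → R3 = 32
  SUB R2, R3  → R2 = 181 - 32 = 149
Final: R2 = 149

149


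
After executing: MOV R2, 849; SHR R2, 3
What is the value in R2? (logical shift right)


Register state trace:
  MOV R2, 849  → R2 = 849
  SHR R2, 3  → R2 = 849 >> 3 = 849 // 2^3 = 106
Final: R2 = 106

106


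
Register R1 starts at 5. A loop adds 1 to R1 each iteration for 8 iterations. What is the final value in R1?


Starting value: R1 = 5
  Iter 1: R1 = 5 + 1 = 6
  Iter 2: R1 = 6 + 1 = 7
  Iter 3: R1 = 7 + 1 = 8
  Iter 4: R1 = 8 + 1 = 9
  Iter 5: R1 = 9 + 1 = 10
  Iter 6: R1 = 10 + 1 = 11
  Iter 7: R1 = 11 + 1 = 12
  Iter 8: R1 = 12 + 1 = 13
Final: R1 = 13

13


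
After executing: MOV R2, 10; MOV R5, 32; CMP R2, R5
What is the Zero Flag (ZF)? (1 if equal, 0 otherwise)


Register state trace:
  MOV R2, 10  → R2 = 10
  MOV R5, 32  → R5 = 32
  CMP R2, R5  → computes 10 - 32 = -22
  Result is nonzero, so values are not equal
ZF = 0

0


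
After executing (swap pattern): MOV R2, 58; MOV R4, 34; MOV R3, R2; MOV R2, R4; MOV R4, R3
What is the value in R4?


Register state trace (swap pattern):
  MOV R2, 58  → R2 = 58
  MOV R4, 34  → R4 = 34
  MOV R3, R2  → R3 = 58  (save R2)
  MOV R2, R4  → R2 = 34  (R2 gets R4's value)
  MOV R4, R3  → R4 = 58  (R4 gets saved value)
Final: R4 = 58

58


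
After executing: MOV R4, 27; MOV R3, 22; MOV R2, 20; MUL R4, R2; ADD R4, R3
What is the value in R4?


Register state trace:
  MOV R4, 27  → R4 = 27
  MOV R3, 22  → R3 = 22
  MOV R2, 20  → R2 = 20
  MUL R4, R2  → R4 = 27 * 20 = 540
  ADD R4, R3  → R4 = 540 + 22 = 562
Final: R4 = 562

562


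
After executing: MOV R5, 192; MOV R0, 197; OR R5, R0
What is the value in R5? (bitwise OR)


Register state trace:
  MOV R5, 192  → R5 = 192 (0b11000000)
  MOV R0, 197  → R0 = 197 (0b11000101)
  OR R5, R0   → R5 = 192 OR 197 = 197 (0b11000101)
Final: R5 = 197

197


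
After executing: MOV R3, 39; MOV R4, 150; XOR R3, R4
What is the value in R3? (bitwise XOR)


Register state trace:
  MOV R3, 39  → R3 = 39 (0b00100111)
  MOV R4, 150  → R4 = 150 (0b10010110)
  XOR R3, R4  → R3 = 39 XOR 150 = 177 (0b10110001)
Final: R3 = 177

177


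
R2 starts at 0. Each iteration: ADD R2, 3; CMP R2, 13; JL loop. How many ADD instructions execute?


Loop trace (R2 starts at 0, target 13, step 3):
  ADD #1: R2 = 0 + 3 = 3  → 3 < 13, loop
  ADD #2: R2 = 3 + 3 = 6  → 6 < 13, loop
  ADD #3: R2 = 6 + 3 = 9  → 9 < 13, loop
  ADD #4: R2 = 9 + 3 = 12  → 12 < 13, loop
  ADD #5: R2 = 12 + 3 = 15  → 15 >= 13, exit
Total ADD instructions: 5

5


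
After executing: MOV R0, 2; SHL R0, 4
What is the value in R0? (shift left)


Register state trace:
  MOV R0, 2  → R0 = 2
  SHL R0, 4  → R0 = 2 << 4 = 2 * 2^4 = 32
Final: R0 = 32

32


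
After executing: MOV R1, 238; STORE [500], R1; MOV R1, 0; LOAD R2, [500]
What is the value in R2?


Register and memory trace:
  MOV R1, 238  → R1 = 238
  STORE [500], R1  → mem[500] = 238
  MOV R1, 0  → R1 = 0
  LOAD R2, [500]  → R2 = mem[500] = 238
Final: R2 = 238

238


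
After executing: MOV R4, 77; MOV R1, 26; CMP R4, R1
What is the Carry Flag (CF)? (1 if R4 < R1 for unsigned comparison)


Register state trace:
  MOV R4, 77  → R4 = 77
  MOV R1, 26  → R1 = 26
  CMP R4, R1  → unsigned 77 - 26: no borrow
  77 >= 26, so CF = 0
CF = 0

0


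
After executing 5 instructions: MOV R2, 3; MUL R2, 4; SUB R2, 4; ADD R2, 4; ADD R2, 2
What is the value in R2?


Register state trace:
  MOV R2, 3  → R2 = 3
  MUL R2, 4  → R2 = 3 * 4 = 12
  SUB R2, 4  → R2 = 12 - 4 = 8
  ADD R2, 4  → R2 = 8 + 4 = 12
  ADD R2, 2  → R2 = 12 + 2 = 14
Final: R2 = 14

14


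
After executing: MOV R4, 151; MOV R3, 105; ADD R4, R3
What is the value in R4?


Register state trace:
  MOV R4, 151  → R4 = 151
  MOV R3, 105  → R3 = 105
  ADD R4, R3  → R4 = 151 + 105 = 256
Final: R4 = 256

256


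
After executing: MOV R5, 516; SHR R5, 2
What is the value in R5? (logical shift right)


Register state trace:
  MOV R5, 516  → R5 = 516
  SHR R5, 2  → R5 = 516 >> 2 = 516 // 2^2 = 129
Final: R5 = 129

129


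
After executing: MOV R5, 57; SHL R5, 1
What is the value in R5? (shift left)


Register state trace:
  MOV R5, 57  → R5 = 57
  SHL R5, 1  → R5 = 57 << 1 = 57 * 2^1 = 114
Final: R5 = 114

114


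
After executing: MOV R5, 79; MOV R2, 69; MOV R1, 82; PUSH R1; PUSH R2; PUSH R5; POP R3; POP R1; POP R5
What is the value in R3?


Stack trace (top is rightmost):
  MOV R5, 79  → R5 = 79
  MOV R2, 69  → R2 = 69
  MOV R1, 82  → R1 = 82
  PUSH R1  → stack: [82]
  PUSH R2  → stack: [82, 69]
  PUSH R5  → stack: [82, 69, 79]
  POP R3  → R3 = 79, stack: [82, 69]
  POP R1  → R1 = 69, stack: [82]
  POP R5  → R5 = 82, stack: []
Final: R3 = 79

79


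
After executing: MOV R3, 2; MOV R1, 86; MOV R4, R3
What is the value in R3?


Register state trace:
  MOV R3, 2  → R3 = 2
  MOV R1, 86  → R1 = 86
  MOV R4, R3  → R4 = 2
Final: R3 = 2

2


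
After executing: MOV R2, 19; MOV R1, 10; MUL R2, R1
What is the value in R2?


Register state trace:
  MOV R2, 19  → R2 = 19
  MOV R1, 10  → R1 = 10
  MUL R2, R1  → R2 = 19 * 10 = 190
Final: R2 = 190

190


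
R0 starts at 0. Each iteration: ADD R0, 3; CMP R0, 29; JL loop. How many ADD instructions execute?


Loop trace (R0 starts at 0, target 29, step 3):
  ADD #1: R0 = 0 + 3 = 3  → 3 < 29, loop
  ADD #2: R0 = 3 + 3 = 6  → 6 < 29, loop
  ADD #3: R0 = 6 + 3 = 9  → 9 < 29, loop
  ADD #4: R0 = 9 + 3 = 12  → 12 < 29, loop
  ADD #5: R0 = 12 + 3 = 15  → 15 < 29, loop
  ADD #6: R0 = 15 + 3 = 18  → 18 < 29, loop
  ADD #7: R0 = 18 + 3 = 21  → 21 < 29, loop
  ADD #8: R0 = 21 + 3 = 24  → 24 < 29, loop
  ADD #9: R0 = 24 + 3 = 27  → 27 < 29, loop
  ADD #10: R0 = 27 + 3 = 30  → 30 >= 29, exit
Total ADD instructions: 10

10


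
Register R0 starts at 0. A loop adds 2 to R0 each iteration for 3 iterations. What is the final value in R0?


Starting value: R0 = 0
  Iter 1: R0 = 0 + 2 = 2
  Iter 2: R0 = 2 + 2 = 4
  Iter 3: R0 = 4 + 2 = 6
Final: R0 = 6

6


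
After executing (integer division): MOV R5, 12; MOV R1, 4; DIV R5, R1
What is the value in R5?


Register state trace:
  MOV R5, 12  → R5 = 12
  MOV R1, 4  → R1 = 4
  DIV R5, R1  → R5 = 12 // 4 = 3
Final: R5 = 3

3


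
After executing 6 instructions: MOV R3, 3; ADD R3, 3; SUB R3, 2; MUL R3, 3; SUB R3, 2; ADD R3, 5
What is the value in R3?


Register state trace:
  MOV R3, 3  → R3 = 3
  ADD R3, 3  → R3 = 3 + 3 = 6
  SUB R3, 2  → R3 = 6 - 2 = 4
  MUL R3, 3  → R3 = 4 * 3 = 12
  SUB R3, 2  → R3 = 12 - 2 = 10
  ADD R3, 5  → R3 = 10 + 5 = 15
Final: R3 = 15

15


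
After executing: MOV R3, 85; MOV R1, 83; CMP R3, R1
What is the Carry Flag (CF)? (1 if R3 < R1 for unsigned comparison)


Register state trace:
  MOV R3, 85  → R3 = 85
  MOV R1, 83  → R1 = 83
  CMP R3, R1  → unsigned 85 - 83: no borrow
  85 >= 83, so CF = 0
CF = 0

0


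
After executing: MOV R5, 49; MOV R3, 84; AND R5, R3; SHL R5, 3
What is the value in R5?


Register state trace:
  MOV R5, 49  → R5 = 49 (0b00110001)
  MOV R3, 84  → R3 = 84 (0b01010100)
  AND R5, R3  → R5 = 49 AND 84 = 16 (0b00010000)
  SHL R5, 3  → R5 = 16 << 3 = 128
Final: R5 = 128

128


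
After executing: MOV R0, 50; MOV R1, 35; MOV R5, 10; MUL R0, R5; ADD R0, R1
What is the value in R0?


Register state trace:
  MOV R0, 50  → R0 = 50
  MOV R1, 35  → R1 = 35
  MOV R5, 10  → R5 = 10
  MUL R0, R5  → R0 = 50 * 10 = 500
  ADD R0, R1  → R0 = 500 + 35 = 535
Final: R0 = 535

535


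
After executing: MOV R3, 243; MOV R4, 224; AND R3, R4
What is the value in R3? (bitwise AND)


Register state trace:
  MOV R3, 243  → R3 = 243 (0b11110011)
  MOV R4, 224  → R4 = 224 (0b11100000)
  AND R3, R4  → R3 = 243 AND 224 = 224 (0b11100000)
Final: R3 = 224

224


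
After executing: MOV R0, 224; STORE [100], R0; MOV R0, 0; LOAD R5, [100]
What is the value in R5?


Register and memory trace:
  MOV R0, 224  → R0 = 224
  STORE [100], R0  → mem[100] = 224
  MOV R0, 0  → R0 = 0
  LOAD R5, [100]  → R5 = mem[100] = 224
Final: R5 = 224

224


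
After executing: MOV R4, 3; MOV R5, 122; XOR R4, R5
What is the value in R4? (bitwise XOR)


Register state trace:
  MOV R4, 3  → R4 = 3 (0b00000011)
  MOV R5, 122  → R5 = 122 (0b01111010)
  XOR R4, R5  → R4 = 3 XOR 122 = 121 (0b01111001)
Final: R4 = 121

121


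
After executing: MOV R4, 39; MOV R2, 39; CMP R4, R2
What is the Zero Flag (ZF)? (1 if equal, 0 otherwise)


Register state trace:
  MOV R4, 39  → R4 = 39
  MOV R2, 39  → R2 = 39
  CMP R4, R2  → computes 39 - 39 = 0
  Result is zero, so values are equal
ZF = 1

1


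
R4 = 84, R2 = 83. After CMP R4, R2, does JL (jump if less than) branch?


Trace:
  R4 = 84, R2 = 83
  CMP R4, R2  → compares 84 vs 83
  JL checks: is 84 less than 83?
  84 > 83, so condition is false
Branch taken: No

No


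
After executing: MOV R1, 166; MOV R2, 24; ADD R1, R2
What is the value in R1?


Register state trace:
  MOV R1, 166  → R1 = 166
  MOV R2, 24  → R2 = 24
  ADD R1, R2  → R1 = 166 + 24 = 190
Final: R1 = 190

190


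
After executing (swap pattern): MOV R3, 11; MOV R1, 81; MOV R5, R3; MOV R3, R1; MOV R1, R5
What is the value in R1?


Register state trace (swap pattern):
  MOV R3, 11  → R3 = 11
  MOV R1, 81  → R1 = 81
  MOV R5, R3  → R5 = 11  (save R3)
  MOV R3, R1  → R3 = 81  (R3 gets R1's value)
  MOV R1, R5  → R1 = 11  (R1 gets saved value)
Final: R1 = 11

11


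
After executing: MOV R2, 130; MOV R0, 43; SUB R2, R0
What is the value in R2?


Register state trace:
  MOV R2, 130  → R2 = 130
  MOV R0, 43  → R0 = 43
  SUB R2, R0  → R2 = 130 - 43 = 87
Final: R2 = 87

87


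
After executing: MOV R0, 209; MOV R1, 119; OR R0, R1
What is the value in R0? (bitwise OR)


Register state trace:
  MOV R0, 209  → R0 = 209 (0b11010001)
  MOV R1, 119  → R1 = 119 (0b01110111)
  OR R0, R1   → R0 = 209 OR 119 = 247 (0b11110111)
Final: R0 = 247

247


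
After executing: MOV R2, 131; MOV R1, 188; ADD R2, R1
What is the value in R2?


Register state trace:
  MOV R2, 131  → R2 = 131
  MOV R1, 188  → R1 = 188
  ADD R2, R1  → R2 = 131 + 188 = 319
Final: R2 = 319

319


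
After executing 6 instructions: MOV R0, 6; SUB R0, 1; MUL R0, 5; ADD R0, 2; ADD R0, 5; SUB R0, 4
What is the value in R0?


Register state trace:
  MOV R0, 6  → R0 = 6
  SUB R0, 1  → R0 = 6 - 1 = 5
  MUL R0, 5  → R0 = 5 * 5 = 25
  ADD R0, 2  → R0 = 25 + 2 = 27
  ADD R0, 5  → R0 = 27 + 5 = 32
  SUB R0, 4  → R0 = 32 - 4 = 28
Final: R0 = 28

28


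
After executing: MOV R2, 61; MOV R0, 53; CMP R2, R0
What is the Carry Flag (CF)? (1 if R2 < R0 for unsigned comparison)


Register state trace:
  MOV R2, 61  → R2 = 61
  MOV R0, 53  → R0 = 53
  CMP R2, R0  → unsigned 61 - 53: no borrow
  61 >= 53, so CF = 0
CF = 0

0


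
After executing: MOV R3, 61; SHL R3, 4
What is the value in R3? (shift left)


Register state trace:
  MOV R3, 61  → R3 = 61
  SHL R3, 4  → R3 = 61 << 4 = 61 * 2^4 = 976
Final: R3 = 976

976


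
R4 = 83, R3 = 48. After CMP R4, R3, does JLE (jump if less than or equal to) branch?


Trace:
  R4 = 83, R3 = 48
  CMP R4, R3  → compares 83 vs 48
  JLE checks: is 83 less than or equal to 48?
  83 > 48, so condition is false
Branch taken: No

No


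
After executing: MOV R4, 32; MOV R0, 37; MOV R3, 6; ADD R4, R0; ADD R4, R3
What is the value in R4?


Register state trace:
  MOV R4, 32  → R4 = 32
  MOV R0, 37  → R0 = 37
  MOV R3, 6  → R3 = 6
  ADD R4, R0  → R4 = 32 + 37 = 69
  ADD R4, R3  → R4 = 69 + 6 = 75
Final: R4 = 75

75


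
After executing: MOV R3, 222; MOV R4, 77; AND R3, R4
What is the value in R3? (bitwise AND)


Register state trace:
  MOV R3, 222  → R3 = 222 (0b11011110)
  MOV R4, 77  → R4 = 77 (0b01001101)
  AND R3, R4  → R3 = 222 AND 77 = 76 (0b01001100)
Final: R3 = 76

76


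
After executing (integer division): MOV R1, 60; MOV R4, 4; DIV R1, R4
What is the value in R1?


Register state trace:
  MOV R1, 60  → R1 = 60
  MOV R4, 4  → R4 = 4
  DIV R1, R4  → R1 = 60 // 4 = 15
Final: R1 = 15

15


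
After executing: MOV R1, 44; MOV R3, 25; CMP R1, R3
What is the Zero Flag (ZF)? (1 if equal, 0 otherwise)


Register state trace:
  MOV R1, 44  → R1 = 44
  MOV R3, 25  → R3 = 25
  CMP R1, R3  → computes 44 - 25 = 19
  Result is nonzero, so values are not equal
ZF = 0

0


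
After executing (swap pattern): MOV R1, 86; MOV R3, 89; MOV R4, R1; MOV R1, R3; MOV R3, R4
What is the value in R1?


Register state trace (swap pattern):
  MOV R1, 86  → R1 = 86
  MOV R3, 89  → R3 = 89
  MOV R4, R1  → R4 = 86  (save R1)
  MOV R1, R3  → R1 = 89  (R1 gets R3's value)
  MOV R3, R4  → R3 = 86  (R3 gets saved value)
Final: R1 = 89

89


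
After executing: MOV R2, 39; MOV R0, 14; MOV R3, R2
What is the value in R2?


Register state trace:
  MOV R2, 39  → R2 = 39
  MOV R0, 14  → R0 = 14
  MOV R3, R2  → R3 = 39
Final: R2 = 39

39


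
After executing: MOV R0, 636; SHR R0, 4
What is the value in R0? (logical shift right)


Register state trace:
  MOV R0, 636  → R0 = 636
  SHR R0, 4  → R0 = 636 >> 4 = 636 // 2^4 = 39
Final: R0 = 39

39


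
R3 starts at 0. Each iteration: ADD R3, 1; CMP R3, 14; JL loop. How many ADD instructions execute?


Loop trace (R3 starts at 0, target 14, step 1):
  ADD #1: R3 = 0 + 1 = 1  → 1 < 14, loop
  ADD #2: R3 = 1 + 1 = 2  → 2 < 14, loop
  ADD #3: R3 = 2 + 1 = 3  → 3 < 14, loop
  ADD #4: R3 = 3 + 1 = 4  → 4 < 14, loop
  ADD #5: R3 = 4 + 1 = 5  → 5 < 14, loop
  ADD #6: R3 = 5 + 1 = 6  → 6 < 14, loop
  ADD #7: R3 = 6 + 1 = 7  → 7 < 14, loop
  ADD #8: R3 = 7 + 1 = 8  → 8 < 14, loop
  ADD #9: R3 = 8 + 1 = 9  → 9 < 14, loop
  ADD #10: R3 = 9 + 1 = 10  → 10 < 14, loop
  ADD #11: R3 = 10 + 1 = 11  → 11 < 14, loop
  ADD #12: R3 = 11 + 1 = 12  → 12 < 14, loop
  ADD #13: R3 = 12 + 1 = 13  → 13 < 14, loop
  ADD #14: R3 = 13 + 1 = 14  → 14 >= 14, exit
Total ADD instructions: 14

14


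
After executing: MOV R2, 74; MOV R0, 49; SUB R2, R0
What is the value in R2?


Register state trace:
  MOV R2, 74  → R2 = 74
  MOV R0, 49  → R0 = 49
  SUB R2, R0  → R2 = 74 - 49 = 25
Final: R2 = 25

25


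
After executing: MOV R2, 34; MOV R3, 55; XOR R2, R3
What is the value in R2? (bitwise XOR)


Register state trace:
  MOV R2, 34  → R2 = 34 (0b00100010)
  MOV R3, 55  → R3 = 55 (0b00110111)
  XOR R2, R3  → R2 = 34 XOR 55 = 21 (0b00010101)
Final: R2 = 21

21


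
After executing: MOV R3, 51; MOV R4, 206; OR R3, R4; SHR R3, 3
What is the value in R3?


Register state trace:
  MOV R3, 51  → R3 = 51 (0b00110011)
  MOV R4, 206  → R4 = 206 (0b11001110)
  OR R3, R4  → R3 = 51 OR 206 = 255 (0b11111111)
  SHR R3, 3  → R3 = 255 >> 3 = 31
Final: R3 = 31

31


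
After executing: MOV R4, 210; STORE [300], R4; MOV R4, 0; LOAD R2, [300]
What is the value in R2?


Register and memory trace:
  MOV R4, 210  → R4 = 210
  STORE [300], R4  → mem[300] = 210
  MOV R4, 0  → R4 = 0
  LOAD R2, [300]  → R2 = mem[300] = 210
Final: R2 = 210

210


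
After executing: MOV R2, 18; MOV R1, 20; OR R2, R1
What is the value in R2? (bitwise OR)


Register state trace:
  MOV R2, 18  → R2 = 18 (0b00010010)
  MOV R1, 20  → R1 = 20 (0b00010100)
  OR R2, R1   → R2 = 18 OR 20 = 22 (0b00010110)
Final: R2 = 22

22


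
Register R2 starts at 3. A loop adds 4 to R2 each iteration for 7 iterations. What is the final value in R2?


Starting value: R2 = 3
  Iter 1: R2 = 3 + 4 = 7
  Iter 2: R2 = 7 + 4 = 11
  Iter 3: R2 = 11 + 4 = 15
  Iter 4: R2 = 15 + 4 = 19
  Iter 5: R2 = 19 + 4 = 23
  Iter 6: R2 = 23 + 4 = 27
  Iter 7: R2 = 27 + 4 = 31
Final: R2 = 31

31


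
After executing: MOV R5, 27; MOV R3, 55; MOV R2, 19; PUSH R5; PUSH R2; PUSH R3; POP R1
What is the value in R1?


Stack trace (top is rightmost):
  MOV R5, 27  → R5 = 27
  MOV R3, 55  → R3 = 55
  MOV R2, 19  → R2 = 19
  PUSH R5  → stack: [27]
  PUSH R2  → stack: [27, 19]
  PUSH R3  → stack: [27, 19, 55]
  POP R1  → R1 = 55, stack: [27, 19]
Final: R1 = 55

55


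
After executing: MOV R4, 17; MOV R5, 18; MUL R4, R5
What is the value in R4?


Register state trace:
  MOV R4, 17  → R4 = 17
  MOV R5, 18  → R5 = 18
  MUL R4, R5  → R4 = 17 * 18 = 306
Final: R4 = 306

306


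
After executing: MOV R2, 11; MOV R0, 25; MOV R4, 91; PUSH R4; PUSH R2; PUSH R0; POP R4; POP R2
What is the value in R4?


Stack trace (top is rightmost):
  MOV R2, 11  → R2 = 11
  MOV R0, 25  → R0 = 25
  MOV R4, 91  → R4 = 91
  PUSH R4  → stack: [91]
  PUSH R2  → stack: [91, 11]
  PUSH R0  → stack: [91, 11, 25]
  POP R4  → R4 = 25, stack: [91, 11]
  POP R2  → R2 = 11, stack: [91]
Final: R4 = 25

25


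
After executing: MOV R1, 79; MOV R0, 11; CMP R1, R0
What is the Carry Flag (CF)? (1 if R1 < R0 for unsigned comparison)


Register state trace:
  MOV R1, 79  → R1 = 79
  MOV R0, 11  → R0 = 11
  CMP R1, R0  → unsigned 79 - 11: no borrow
  79 >= 11, so CF = 0
CF = 0

0


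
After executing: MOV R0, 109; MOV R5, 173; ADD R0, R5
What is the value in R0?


Register state trace:
  MOV R0, 109  → R0 = 109
  MOV R5, 173  → R5 = 173
  ADD R0, R5  → R0 = 109 + 173 = 282
Final: R0 = 282

282


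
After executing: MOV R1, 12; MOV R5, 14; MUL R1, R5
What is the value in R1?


Register state trace:
  MOV R1, 12  → R1 = 12
  MOV R5, 14  → R5 = 14
  MUL R1, R5  → R1 = 12 * 14 = 168
Final: R1 = 168

168


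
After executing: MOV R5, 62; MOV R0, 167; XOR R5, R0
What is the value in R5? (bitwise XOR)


Register state trace:
  MOV R5, 62  → R5 = 62 (0b00111110)
  MOV R0, 167  → R0 = 167 (0b10100111)
  XOR R5, R0  → R5 = 62 XOR 167 = 153 (0b10011001)
Final: R5 = 153

153


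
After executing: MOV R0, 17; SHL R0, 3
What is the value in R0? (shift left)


Register state trace:
  MOV R0, 17  → R0 = 17
  SHL R0, 3  → R0 = 17 << 3 = 17 * 2^3 = 136
Final: R0 = 136

136


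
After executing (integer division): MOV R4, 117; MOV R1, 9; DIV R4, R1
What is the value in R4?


Register state trace:
  MOV R4, 117  → R4 = 117
  MOV R1, 9  → R1 = 9
  DIV R4, R1  → R4 = 117 // 9 = 13
Final: R4 = 13

13


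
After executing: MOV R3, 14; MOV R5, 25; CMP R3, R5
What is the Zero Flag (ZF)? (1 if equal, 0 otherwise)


Register state trace:
  MOV R3, 14  → R3 = 14
  MOV R5, 25  → R5 = 25
  CMP R3, R5  → computes 14 - 25 = -11
  Result is nonzero, so values are not equal
ZF = 0

0


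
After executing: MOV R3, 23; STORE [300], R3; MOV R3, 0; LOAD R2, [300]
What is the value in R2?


Register and memory trace:
  MOV R3, 23  → R3 = 23
  STORE [300], R3  → mem[300] = 23
  MOV R3, 0  → R3 = 0
  LOAD R2, [300]  → R2 = mem[300] = 23
Final: R2 = 23

23


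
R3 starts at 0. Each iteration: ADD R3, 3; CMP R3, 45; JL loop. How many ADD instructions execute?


Loop trace (R3 starts at 0, target 45, step 3):
  ADD #1: R3 = 0 + 3 = 3  → 3 < 45, loop
  ADD #2: R3 = 3 + 3 = 6  → 6 < 45, loop
  ADD #3: R3 = 6 + 3 = 9  → 9 < 45, loop
  ADD #4: R3 = 9 + 3 = 12  → 12 < 45, loop
  ADD #5: R3 = 12 + 3 = 15  → 15 < 45, loop
  ADD #6: R3 = 15 + 3 = 18  → 18 < 45, loop
  ADD #7: R3 = 18 + 3 = 21  → 21 < 45, loop
  ADD #8: R3 = 21 + 3 = 24  → 24 < 45, loop
  ADD #9: R3 = 24 + 3 = 27  → 27 < 45, loop
  ADD #10: R3 = 27 + 3 = 30  → 30 < 45, loop
  ADD #11: R3 = 30 + 3 = 33  → 33 < 45, loop
  ADD #12: R3 = 33 + 3 = 36  → 36 < 45, loop
  ADD #13: R3 = 36 + 3 = 39  → 39 < 45, loop
  ADD #14: R3 = 39 + 3 = 42  → 42 < 45, loop
  ADD #15: R3 = 42 + 3 = 45  → 45 >= 45, exit
Total ADD instructions: 15

15


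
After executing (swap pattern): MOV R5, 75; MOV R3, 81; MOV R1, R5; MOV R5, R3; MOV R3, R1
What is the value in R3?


Register state trace (swap pattern):
  MOV R5, 75  → R5 = 75
  MOV R3, 81  → R3 = 81
  MOV R1, R5  → R1 = 75  (save R5)
  MOV R5, R3  → R5 = 81  (R5 gets R3's value)
  MOV R3, R1  → R3 = 75  (R3 gets saved value)
Final: R3 = 75

75


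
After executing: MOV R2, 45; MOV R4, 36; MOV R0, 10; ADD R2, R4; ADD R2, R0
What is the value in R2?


Register state trace:
  MOV R2, 45  → R2 = 45
  MOV R4, 36  → R4 = 36
  MOV R0, 10  → R0 = 10
  ADD R2, R4  → R2 = 45 + 36 = 81
  ADD R2, R0  → R2 = 81 + 10 = 91
Final: R2 = 91

91


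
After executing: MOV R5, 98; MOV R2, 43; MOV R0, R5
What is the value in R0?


Register state trace:
  MOV R5, 98  → R5 = 98
  MOV R2, 43  → R2 = 43
  MOV R0, R5  → R0 = 98
Final: R0 = 98

98


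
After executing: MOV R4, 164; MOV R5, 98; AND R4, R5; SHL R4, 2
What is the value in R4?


Register state trace:
  MOV R4, 164  → R4 = 164 (0b10100100)
  MOV R5, 98  → R5 = 98 (0b01100010)
  AND R4, R5  → R4 = 164 AND 98 = 32 (0b00100000)
  SHL R4, 2  → R4 = 32 << 2 = 128
Final: R4 = 128

128


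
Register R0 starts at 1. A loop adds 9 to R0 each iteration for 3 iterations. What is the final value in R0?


Starting value: R0 = 1
  Iter 1: R0 = 1 + 9 = 10
  Iter 2: R0 = 10 + 9 = 19
  Iter 3: R0 = 19 + 9 = 28
Final: R0 = 28

28


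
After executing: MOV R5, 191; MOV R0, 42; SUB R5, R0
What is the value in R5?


Register state trace:
  MOV R5, 191  → R5 = 191
  MOV R0, 42  → R0 = 42
  SUB R5, R0  → R5 = 191 - 42 = 149
Final: R5 = 149

149


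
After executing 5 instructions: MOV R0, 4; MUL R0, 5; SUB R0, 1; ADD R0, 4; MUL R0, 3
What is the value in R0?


Register state trace:
  MOV R0, 4  → R0 = 4
  MUL R0, 5  → R0 = 4 * 5 = 20
  SUB R0, 1  → R0 = 20 - 1 = 19
  ADD R0, 4  → R0 = 19 + 4 = 23
  MUL R0, 3  → R0 = 23 * 3 = 69
Final: R0 = 69

69


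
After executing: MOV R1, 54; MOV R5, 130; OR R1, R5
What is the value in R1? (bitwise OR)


Register state trace:
  MOV R1, 54  → R1 = 54 (0b00110110)
  MOV R5, 130  → R5 = 130 (0b10000010)
  OR R1, R5   → R1 = 54 OR 130 = 182 (0b10110110)
Final: R1 = 182

182


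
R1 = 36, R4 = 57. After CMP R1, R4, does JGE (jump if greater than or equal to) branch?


Trace:
  R1 = 36, R4 = 57
  CMP R1, R4  → compares 36 vs 57
  JGE checks: is 36 greater than or equal to 57?
  36 < 57, so condition is false
Branch taken: No

No


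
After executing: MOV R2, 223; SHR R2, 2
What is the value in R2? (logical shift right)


Register state trace:
  MOV R2, 223  → R2 = 223
  SHR R2, 2  → R2 = 223 >> 2 = 223 // 2^2 = 55
Final: R2 = 55

55


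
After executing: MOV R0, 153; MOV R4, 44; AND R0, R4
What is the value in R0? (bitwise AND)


Register state trace:
  MOV R0, 153  → R0 = 153 (0b10011001)
  MOV R4, 44  → R4 = 44 (0b00101100)
  AND R0, R4  → R0 = 153 AND 44 = 8 (0b00001000)
Final: R0 = 8

8


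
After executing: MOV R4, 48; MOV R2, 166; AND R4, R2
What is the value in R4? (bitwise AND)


Register state trace:
  MOV R4, 48  → R4 = 48 (0b00110000)
  MOV R2, 166  → R2 = 166 (0b10100110)
  AND R4, R2  → R4 = 48 AND 166 = 32 (0b00100000)
Final: R4 = 32

32


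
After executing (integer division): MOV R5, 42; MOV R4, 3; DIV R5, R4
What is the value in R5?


Register state trace:
  MOV R5, 42  → R5 = 42
  MOV R4, 3  → R4 = 3
  DIV R5, R4  → R5 = 42 // 3 = 14
Final: R5 = 14

14


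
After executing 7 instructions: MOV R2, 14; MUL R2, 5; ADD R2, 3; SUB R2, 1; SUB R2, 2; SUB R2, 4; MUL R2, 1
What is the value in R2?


Register state trace:
  MOV R2, 14  → R2 = 14
  MUL R2, 5  → R2 = 14 * 5 = 70
  ADD R2, 3  → R2 = 70 + 3 = 73
  SUB R2, 1  → R2 = 73 - 1 = 72
  SUB R2, 2  → R2 = 72 - 2 = 70
  SUB R2, 4  → R2 = 70 - 4 = 66
  MUL R2, 1  → R2 = 66 * 1 = 66
Final: R2 = 66

66


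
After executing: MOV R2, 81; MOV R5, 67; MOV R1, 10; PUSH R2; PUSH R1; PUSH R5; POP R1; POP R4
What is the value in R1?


Stack trace (top is rightmost):
  MOV R2, 81  → R2 = 81
  MOV R5, 67  → R5 = 67
  MOV R1, 10  → R1 = 10
  PUSH R2  → stack: [81]
  PUSH R1  → stack: [81, 10]
  PUSH R5  → stack: [81, 10, 67]
  POP R1  → R1 = 67, stack: [81, 10]
  POP R4  → R4 = 10, stack: [81]
Final: R1 = 67

67


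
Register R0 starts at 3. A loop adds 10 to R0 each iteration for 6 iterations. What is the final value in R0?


Starting value: R0 = 3
  Iter 1: R0 = 3 + 10 = 13
  Iter 2: R0 = 13 + 10 = 23
  Iter 3: R0 = 23 + 10 = 33
  Iter 4: R0 = 33 + 10 = 43
  Iter 5: R0 = 43 + 10 = 53
  Iter 6: R0 = 53 + 10 = 63
Final: R0 = 63

63


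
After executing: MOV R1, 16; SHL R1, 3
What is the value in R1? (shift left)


Register state trace:
  MOV R1, 16  → R1 = 16
  SHL R1, 3  → R1 = 16 << 3 = 16 * 2^3 = 128
Final: R1 = 128

128


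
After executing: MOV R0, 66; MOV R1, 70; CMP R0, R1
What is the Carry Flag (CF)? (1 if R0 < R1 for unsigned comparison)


Register state trace:
  MOV R0, 66  → R0 = 66
  MOV R1, 70  → R1 = 70
  CMP R0, R1  → unsigned 66 - 70: borrow occurs
  66 < 70, so CF = 1
CF = 1

1


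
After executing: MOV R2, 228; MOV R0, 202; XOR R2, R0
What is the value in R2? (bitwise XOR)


Register state trace:
  MOV R2, 228  → R2 = 228 (0b11100100)
  MOV R0, 202  → R0 = 202 (0b11001010)
  XOR R2, R0  → R2 = 228 XOR 202 = 46 (0b00101110)
Final: R2 = 46

46


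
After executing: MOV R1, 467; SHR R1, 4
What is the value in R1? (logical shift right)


Register state trace:
  MOV R1, 467  → R1 = 467
  SHR R1, 4  → R1 = 467 >> 4 = 467 // 2^4 = 29
Final: R1 = 29

29


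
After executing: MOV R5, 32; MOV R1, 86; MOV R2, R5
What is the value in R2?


Register state trace:
  MOV R5, 32  → R5 = 32
  MOV R1, 86  → R1 = 86
  MOV R2, R5  → R2 = 32
Final: R2 = 32

32


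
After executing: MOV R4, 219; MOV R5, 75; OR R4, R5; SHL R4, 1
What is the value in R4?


Register state trace:
  MOV R4, 219  → R4 = 219 (0b11011011)
  MOV R5, 75  → R5 = 75 (0b01001011)
  OR R4, R5  → R4 = 219 OR 75 = 219 (0b11011011)
  SHL R4, 1  → R4 = 219 << 1 = 438
Final: R4 = 438

438


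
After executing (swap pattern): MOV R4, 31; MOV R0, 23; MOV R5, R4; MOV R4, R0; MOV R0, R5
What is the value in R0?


Register state trace (swap pattern):
  MOV R4, 31  → R4 = 31
  MOV R0, 23  → R0 = 23
  MOV R5, R4  → R5 = 31  (save R4)
  MOV R4, R0  → R4 = 23  (R4 gets R0's value)
  MOV R0, R5  → R0 = 31  (R0 gets saved value)
Final: R0 = 31

31


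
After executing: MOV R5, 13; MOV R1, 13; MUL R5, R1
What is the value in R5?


Register state trace:
  MOV R5, 13  → R5 = 13
  MOV R1, 13  → R1 = 13
  MUL R5, R1  → R5 = 13 * 13 = 169
Final: R5 = 169

169


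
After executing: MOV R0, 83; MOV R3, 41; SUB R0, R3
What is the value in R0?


Register state trace:
  MOV R0, 83  → R0 = 83
  MOV R3, 41  → R3 = 41
  SUB R0, R3  → R0 = 83 - 41 = 42
Final: R0 = 42

42


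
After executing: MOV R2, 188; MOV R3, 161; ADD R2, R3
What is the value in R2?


Register state trace:
  MOV R2, 188  → R2 = 188
  MOV R3, 161  → R3 = 161
  ADD R2, R3  → R2 = 188 + 161 = 349
Final: R2 = 349

349


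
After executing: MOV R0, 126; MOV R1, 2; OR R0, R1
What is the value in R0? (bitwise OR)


Register state trace:
  MOV R0, 126  → R0 = 126 (0b01111110)
  MOV R1, 2  → R1 = 2 (0b00000010)
  OR R0, R1   → R0 = 126 OR 2 = 126 (0b01111110)
Final: R0 = 126

126


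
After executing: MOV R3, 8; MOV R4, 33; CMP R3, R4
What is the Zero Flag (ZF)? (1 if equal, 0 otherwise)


Register state trace:
  MOV R3, 8  → R3 = 8
  MOV R4, 33  → R4 = 33
  CMP R3, R4  → computes 8 - 33 = -25
  Result is nonzero, so values are not equal
ZF = 0

0


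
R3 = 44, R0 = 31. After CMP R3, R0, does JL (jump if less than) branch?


Trace:
  R3 = 44, R0 = 31
  CMP R3, R0  → compares 44 vs 31
  JL checks: is 44 less than 31?
  44 > 31, so condition is false
Branch taken: No

No


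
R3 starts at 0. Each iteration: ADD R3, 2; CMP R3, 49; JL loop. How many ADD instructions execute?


Loop trace (R3 starts at 0, target 49, step 2):
  ADD #1: R3 = 0 + 2 = 2  → 2 < 49, loop
  ADD #2: R3 = 2 + 2 = 4  → 4 < 49, loop
  ADD #3: R3 = 4 + 2 = 6  → 6 < 49, loop
  ADD #4: R3 = 6 + 2 = 8  → 8 < 49, loop
  ADD #5: R3 = 8 + 2 = 10  → 10 < 49, loop
  ADD #6: R3 = 10 + 2 = 12  → 12 < 49, loop
  ADD #7: R3 = 12 + 2 = 14  → 14 < 49, loop
  ADD #8: R3 = 14 + 2 = 16  → 16 < 49, loop
  ADD #9: R3 = 16 + 2 = 18  → 18 < 49, loop
  ADD #10: R3 = 18 + 2 = 20  → 20 < 49, loop
  ADD #11: R3 = 20 + 2 = 22  → 22 < 49, loop
  ADD #12: R3 = 22 + 2 = 24  → 24 < 49, loop
  ADD #13: R3 = 24 + 2 = 26  → 26 < 49, loop
  ADD #14: R3 = 26 + 2 = 28  → 28 < 49, loop
  ADD #15: R3 = 28 + 2 = 30  → 30 < 49, loop
  ADD #16: R3 = 30 + 2 = 32  → 32 < 49, loop
  ADD #17: R3 = 32 + 2 = 34  → 34 < 49, loop
  ADD #18: R3 = 34 + 2 = 36  → 36 < 49, loop
  ADD #19: R3 = 36 + 2 = 38  → 38 < 49, loop
  ADD #20: R3 = 38 + 2 = 40  → 40 < 49, loop
  ADD #21: R3 = 40 + 2 = 42  → 42 < 49, loop
  ADD #22: R3 = 42 + 2 = 44  → 44 < 49, loop
  ADD #23: R3 = 44 + 2 = 46  → 46 < 49, loop
  ADD #24: R3 = 46 + 2 = 48  → 48 < 49, loop
  ADD #25: R3 = 48 + 2 = 50  → 50 >= 49, exit
Total ADD instructions: 25

25


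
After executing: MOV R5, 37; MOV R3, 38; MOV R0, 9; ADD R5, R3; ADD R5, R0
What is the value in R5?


Register state trace:
  MOV R5, 37  → R5 = 37
  MOV R3, 38  → R3 = 38
  MOV R0, 9  → R0 = 9
  ADD R5, R3  → R5 = 37 + 38 = 75
  ADD R5, R0  → R5 = 75 + 9 = 84
Final: R5 = 84

84


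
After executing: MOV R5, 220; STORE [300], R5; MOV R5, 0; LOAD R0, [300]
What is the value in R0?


Register and memory trace:
  MOV R5, 220  → R5 = 220
  STORE [300], R5  → mem[300] = 220
  MOV R5, 0  → R5 = 0
  LOAD R0, [300]  → R0 = mem[300] = 220
Final: R0 = 220

220


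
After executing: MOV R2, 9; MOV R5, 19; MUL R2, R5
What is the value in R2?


Register state trace:
  MOV R2, 9  → R2 = 9
  MOV R5, 19  → R5 = 19
  MUL R2, R5  → R2 = 9 * 19 = 171
Final: R2 = 171

171


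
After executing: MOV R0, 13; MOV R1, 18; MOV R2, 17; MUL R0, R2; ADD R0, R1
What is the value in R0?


Register state trace:
  MOV R0, 13  → R0 = 13
  MOV R1, 18  → R1 = 18
  MOV R2, 17  → R2 = 17
  MUL R0, R2  → R0 = 13 * 17 = 221
  ADD R0, R1  → R0 = 221 + 18 = 239
Final: R0 = 239

239


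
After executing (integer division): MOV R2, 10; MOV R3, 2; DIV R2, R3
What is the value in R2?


Register state trace:
  MOV R2, 10  → R2 = 10
  MOV R3, 2  → R3 = 2
  DIV R2, R3  → R2 = 10 // 2 = 5
Final: R2 = 5

5


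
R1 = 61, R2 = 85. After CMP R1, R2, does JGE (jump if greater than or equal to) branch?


Trace:
  R1 = 61, R2 = 85
  CMP R1, R2  → compares 61 vs 85
  JGE checks: is 61 greater than or equal to 85?
  61 < 85, so condition is false
Branch taken: No

No


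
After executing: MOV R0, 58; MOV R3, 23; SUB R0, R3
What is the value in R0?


Register state trace:
  MOV R0, 58  → R0 = 58
  MOV R3, 23  → R3 = 23
  SUB R0, R3  → R0 = 58 - 23 = 35
Final: R0 = 35

35


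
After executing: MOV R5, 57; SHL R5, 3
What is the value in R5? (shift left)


Register state trace:
  MOV R5, 57  → R5 = 57
  SHL R5, 3  → R5 = 57 << 3 = 57 * 2^3 = 456
Final: R5 = 456

456


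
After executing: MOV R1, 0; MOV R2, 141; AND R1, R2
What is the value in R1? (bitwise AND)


Register state trace:
  MOV R1, 0  → R1 = 0 (0b00000000)
  MOV R2, 141  → R2 = 141 (0b10001101)
  AND R1, R2  → R1 = 0 AND 141 = 0 (0b00000000)
Final: R1 = 0

0


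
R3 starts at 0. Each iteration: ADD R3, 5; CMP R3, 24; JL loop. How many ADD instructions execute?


Loop trace (R3 starts at 0, target 24, step 5):
  ADD #1: R3 = 0 + 5 = 5  → 5 < 24, loop
  ADD #2: R3 = 5 + 5 = 10  → 10 < 24, loop
  ADD #3: R3 = 10 + 5 = 15  → 15 < 24, loop
  ADD #4: R3 = 15 + 5 = 20  → 20 < 24, loop
  ADD #5: R3 = 20 + 5 = 25  → 25 >= 24, exit
Total ADD instructions: 5

5


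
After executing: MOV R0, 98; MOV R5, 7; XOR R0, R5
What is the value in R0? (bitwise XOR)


Register state trace:
  MOV R0, 98  → R0 = 98 (0b01100010)
  MOV R5, 7  → R5 = 7 (0b00000111)
  XOR R0, R5  → R0 = 98 XOR 7 = 101 (0b01100101)
Final: R0 = 101

101


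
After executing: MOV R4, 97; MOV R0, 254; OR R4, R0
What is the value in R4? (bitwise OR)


Register state trace:
  MOV R4, 97  → R4 = 97 (0b01100001)
  MOV R0, 254  → R0 = 254 (0b11111110)
  OR R4, R0   → R4 = 97 OR 254 = 255 (0b11111111)
Final: R4 = 255

255


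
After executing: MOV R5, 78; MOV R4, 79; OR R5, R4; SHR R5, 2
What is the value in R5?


Register state trace:
  MOV R5, 78  → R5 = 78 (0b01001110)
  MOV R4, 79  → R4 = 79 (0b01001111)
  OR R5, R4  → R5 = 78 OR 79 = 79 (0b01001111)
  SHR R5, 2  → R5 = 79 >> 2 = 19
Final: R5 = 19

19


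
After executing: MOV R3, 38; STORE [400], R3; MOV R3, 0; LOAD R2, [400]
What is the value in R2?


Register and memory trace:
  MOV R3, 38  → R3 = 38
  STORE [400], R3  → mem[400] = 38
  MOV R3, 0  → R3 = 0
  LOAD R2, [400]  → R2 = mem[400] = 38
Final: R2 = 38

38


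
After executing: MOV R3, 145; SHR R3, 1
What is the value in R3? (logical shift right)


Register state trace:
  MOV R3, 145  → R3 = 145
  SHR R3, 1  → R3 = 145 >> 1 = 145 // 2^1 = 72
Final: R3 = 72

72


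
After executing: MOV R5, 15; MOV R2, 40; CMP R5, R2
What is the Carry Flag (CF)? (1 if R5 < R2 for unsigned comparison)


Register state trace:
  MOV R5, 15  → R5 = 15
  MOV R2, 40  → R2 = 40
  CMP R5, R2  → unsigned 15 - 40: borrow occurs
  15 < 40, so CF = 1
CF = 1

1


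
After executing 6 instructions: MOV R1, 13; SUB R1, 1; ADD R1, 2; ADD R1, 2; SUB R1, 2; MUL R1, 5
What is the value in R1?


Register state trace:
  MOV R1, 13  → R1 = 13
  SUB R1, 1  → R1 = 13 - 1 = 12
  ADD R1, 2  → R1 = 12 + 2 = 14
  ADD R1, 2  → R1 = 14 + 2 = 16
  SUB R1, 2  → R1 = 16 - 2 = 14
  MUL R1, 5  → R1 = 14 * 5 = 70
Final: R1 = 70

70


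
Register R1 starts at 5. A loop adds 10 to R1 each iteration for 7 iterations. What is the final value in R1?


Starting value: R1 = 5
  Iter 1: R1 = 5 + 10 = 15
  Iter 2: R1 = 15 + 10 = 25
  Iter 3: R1 = 25 + 10 = 35
  Iter 4: R1 = 35 + 10 = 45
  Iter 5: R1 = 45 + 10 = 55
  Iter 6: R1 = 55 + 10 = 65
  Iter 7: R1 = 65 + 10 = 75
Final: R1 = 75

75


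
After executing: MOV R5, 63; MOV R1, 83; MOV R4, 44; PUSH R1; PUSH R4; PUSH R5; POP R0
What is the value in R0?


Stack trace (top is rightmost):
  MOV R5, 63  → R5 = 63
  MOV R1, 83  → R1 = 83
  MOV R4, 44  → R4 = 44
  PUSH R1  → stack: [83]
  PUSH R4  → stack: [83, 44]
  PUSH R5  → stack: [83, 44, 63]
  POP R0  → R0 = 63, stack: [83, 44]
Final: R0 = 63

63


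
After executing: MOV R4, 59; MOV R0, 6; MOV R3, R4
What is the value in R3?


Register state trace:
  MOV R4, 59  → R4 = 59
  MOV R0, 6  → R0 = 6
  MOV R3, R4  → R3 = 59
Final: R3 = 59

59


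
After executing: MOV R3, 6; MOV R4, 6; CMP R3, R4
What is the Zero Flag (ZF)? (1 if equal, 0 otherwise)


Register state trace:
  MOV R3, 6  → R3 = 6
  MOV R4, 6  → R4 = 6
  CMP R3, R4  → computes 6 - 6 = 0
  Result is zero, so values are equal
ZF = 1

1


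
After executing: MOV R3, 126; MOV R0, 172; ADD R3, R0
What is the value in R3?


Register state trace:
  MOV R3, 126  → R3 = 126
  MOV R0, 172  → R0 = 172
  ADD R3, R0  → R3 = 126 + 172 = 298
Final: R3 = 298

298


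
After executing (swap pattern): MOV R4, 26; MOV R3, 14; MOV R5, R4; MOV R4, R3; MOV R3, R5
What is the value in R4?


Register state trace (swap pattern):
  MOV R4, 26  → R4 = 26
  MOV R3, 14  → R3 = 14
  MOV R5, R4  → R5 = 26  (save R4)
  MOV R4, R3  → R4 = 14  (R4 gets R3's value)
  MOV R3, R5  → R3 = 26  (R3 gets saved value)
Final: R4 = 14

14


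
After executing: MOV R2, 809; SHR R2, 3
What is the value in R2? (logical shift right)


Register state trace:
  MOV R2, 809  → R2 = 809
  SHR R2, 3  → R2 = 809 >> 3 = 809 // 2^3 = 101
Final: R2 = 101

101


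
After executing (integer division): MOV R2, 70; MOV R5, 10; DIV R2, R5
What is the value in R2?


Register state trace:
  MOV R2, 70  → R2 = 70
  MOV R5, 10  → R5 = 10
  DIV R2, R5  → R2 = 70 // 10 = 7
Final: R2 = 7

7


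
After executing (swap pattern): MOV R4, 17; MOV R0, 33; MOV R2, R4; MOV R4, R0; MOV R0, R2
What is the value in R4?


Register state trace (swap pattern):
  MOV R4, 17  → R4 = 17
  MOV R0, 33  → R0 = 33
  MOV R2, R4  → R2 = 17  (save R4)
  MOV R4, R0  → R4 = 33  (R4 gets R0's value)
  MOV R0, R2  → R0 = 17  (R0 gets saved value)
Final: R4 = 33

33
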